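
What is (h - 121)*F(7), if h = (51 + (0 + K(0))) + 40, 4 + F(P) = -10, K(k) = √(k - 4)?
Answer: 420 - 28*I ≈ 420.0 - 28.0*I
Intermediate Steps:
K(k) = √(-4 + k)
F(P) = -14 (F(P) = -4 - 10 = -14)
h = 91 + 2*I (h = (51 + (0 + √(-4 + 0))) + 40 = (51 + (0 + √(-4))) + 40 = (51 + (0 + 2*I)) + 40 = (51 + 2*I) + 40 = 91 + 2*I ≈ 91.0 + 2.0*I)
(h - 121)*F(7) = ((91 + 2*I) - 121)*(-14) = (-30 + 2*I)*(-14) = 420 - 28*I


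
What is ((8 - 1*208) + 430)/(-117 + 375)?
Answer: 115/129 ≈ 0.89147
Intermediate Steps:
((8 - 1*208) + 430)/(-117 + 375) = ((8 - 208) + 430)/258 = (-200 + 430)*(1/258) = 230*(1/258) = 115/129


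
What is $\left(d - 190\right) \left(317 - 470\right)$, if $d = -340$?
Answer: $81090$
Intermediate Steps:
$\left(d - 190\right) \left(317 - 470\right) = \left(-340 - 190\right) \left(317 - 470\right) = \left(-530\right) \left(-153\right) = 81090$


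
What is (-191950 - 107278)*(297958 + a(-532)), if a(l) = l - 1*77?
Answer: -88975146572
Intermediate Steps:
a(l) = -77 + l (a(l) = l - 77 = -77 + l)
(-191950 - 107278)*(297958 + a(-532)) = (-191950 - 107278)*(297958 + (-77 - 532)) = -299228*(297958 - 609) = -299228*297349 = -88975146572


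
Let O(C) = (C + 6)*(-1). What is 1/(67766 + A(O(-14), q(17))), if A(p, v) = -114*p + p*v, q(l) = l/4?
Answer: 1/66888 ≈ 1.4950e-5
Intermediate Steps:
q(l) = l/4 (q(l) = l*(¼) = l/4)
O(C) = -6 - C (O(C) = (6 + C)*(-1) = -6 - C)
1/(67766 + A(O(-14), q(17))) = 1/(67766 + (-6 - 1*(-14))*(-114 + (¼)*17)) = 1/(67766 + (-6 + 14)*(-114 + 17/4)) = 1/(67766 + 8*(-439/4)) = 1/(67766 - 878) = 1/66888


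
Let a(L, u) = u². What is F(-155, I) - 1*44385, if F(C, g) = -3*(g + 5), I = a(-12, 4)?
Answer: -44448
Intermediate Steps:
I = 16 (I = 4² = 16)
F(C, g) = -15 - 3*g (F(C, g) = -3*(5 + g) = -15 - 3*g)
F(-155, I) - 1*44385 = (-15 - 3*16) - 1*44385 = (-15 - 48) - 44385 = -63 - 44385 = -44448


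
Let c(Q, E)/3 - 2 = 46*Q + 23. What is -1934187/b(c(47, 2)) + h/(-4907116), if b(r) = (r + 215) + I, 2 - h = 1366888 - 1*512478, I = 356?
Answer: -2371296584209/8749387828 ≈ -271.02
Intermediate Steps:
h = -854408 (h = 2 - (1366888 - 1*512478) = 2 - (1366888 - 512478) = 2 - 1*854410 = 2 - 854410 = -854408)
c(Q, E) = 75 + 138*Q (c(Q, E) = 6 + 3*(46*Q + 23) = 6 + 3*(23 + 46*Q) = 6 + (69 + 138*Q) = 75 + 138*Q)
b(r) = 571 + r (b(r) = (r + 215) + 356 = (215 + r) + 356 = 571 + r)
-1934187/b(c(47, 2)) + h/(-4907116) = -1934187/(571 + (75 + 138*47)) - 854408/(-4907116) = -1934187/(571 + (75 + 6486)) - 854408*(-1/4907116) = -1934187/(571 + 6561) + 213602/1226779 = -1934187/7132 + 213602/1226779 = -2371296584209/8749387828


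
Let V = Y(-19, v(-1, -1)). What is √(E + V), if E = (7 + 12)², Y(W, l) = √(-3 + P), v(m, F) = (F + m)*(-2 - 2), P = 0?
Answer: √(361 + I*√3) ≈ 19.0 + 0.04558*I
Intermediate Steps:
v(m, F) = -4*F - 4*m (v(m, F) = (F + m)*(-4) = -4*F - 4*m)
Y(W, l) = I*√3 (Y(W, l) = √(-3 + 0) = √(-3) = I*√3)
V = I*√3 ≈ 1.732*I
E = 361 (E = 19² = 361)
√(E + V) = √(361 + I*√3)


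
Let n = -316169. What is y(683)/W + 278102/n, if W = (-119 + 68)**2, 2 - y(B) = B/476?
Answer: -49175194613/55920178692 ≈ -0.87938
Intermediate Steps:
y(B) = 2 - B/476
W = 2601 (W = (-51)**2 = 2601)
y(683)/W + 278102/n = (2 - 1/476*683)/2601 + 278102/(-316169) = (2 - 683/476)*(1/2601) + 278102*(-1/316169) = (269/476)*(1/2601) - 278102/316169 = 269/1238076 - 278102/316169 = -49175194613/55920178692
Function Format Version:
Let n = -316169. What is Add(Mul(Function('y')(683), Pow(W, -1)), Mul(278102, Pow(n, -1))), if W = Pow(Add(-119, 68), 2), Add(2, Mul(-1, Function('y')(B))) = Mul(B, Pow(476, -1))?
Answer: Rational(-49175194613, 55920178692) ≈ -0.87938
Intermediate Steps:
Function('y')(B) = Add(2, Mul(Rational(-1, 476), B)) (Function('y')(B) = Add(2, Mul(-1, Mul(B, Pow(476, -1)))) = Add(2, Mul(-1, Mul(B, Rational(1, 476)))) = Add(2, Mul(-1, Mul(Rational(1, 476), B))) = Add(2, Mul(Rational(-1, 476), B)))
W = 2601 (W = Pow(-51, 2) = 2601)
Add(Mul(Function('y')(683), Pow(W, -1)), Mul(278102, Pow(n, -1))) = Add(Mul(Add(2, Mul(Rational(-1, 476), 683)), Pow(2601, -1)), Mul(278102, Pow(-316169, -1))) = Add(Mul(Add(2, Rational(-683, 476)), Rational(1, 2601)), Mul(278102, Rational(-1, 316169))) = Add(Mul(Rational(269, 476), Rational(1, 2601)), Rational(-278102, 316169)) = Add(Rational(269, 1238076), Rational(-278102, 316169)) = Rational(-49175194613, 55920178692)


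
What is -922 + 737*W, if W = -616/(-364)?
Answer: 4228/13 ≈ 325.23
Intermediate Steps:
W = 22/13 (W = -616*(-1/364) = 22/13 ≈ 1.6923)
-922 + 737*W = -922 + 737*(22/13) = -922 + 16214/13 = 4228/13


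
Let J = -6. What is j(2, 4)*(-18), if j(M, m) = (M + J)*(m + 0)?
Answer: 288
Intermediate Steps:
j(M, m) = m*(-6 + M) (j(M, m) = (M - 6)*(m + 0) = (-6 + M)*m = m*(-6 + M))
j(2, 4)*(-18) = (4*(-6 + 2))*(-18) = (4*(-4))*(-18) = -16*(-18) = 288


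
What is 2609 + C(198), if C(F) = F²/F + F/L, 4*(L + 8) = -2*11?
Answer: 8377/3 ≈ 2792.3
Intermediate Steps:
L = -27/2 (L = -8 + (-2*11)/4 = -8 + (¼)*(-22) = -8 - 11/2 = -27/2 ≈ -13.500)
C(F) = 25*F/27 (C(F) = F²/F + F/(-27/2) = F + F*(-2/27) = F - 2*F/27 = 25*F/27)
2609 + C(198) = 2609 + (25/27)*198 = 2609 + 550/3 = 8377/3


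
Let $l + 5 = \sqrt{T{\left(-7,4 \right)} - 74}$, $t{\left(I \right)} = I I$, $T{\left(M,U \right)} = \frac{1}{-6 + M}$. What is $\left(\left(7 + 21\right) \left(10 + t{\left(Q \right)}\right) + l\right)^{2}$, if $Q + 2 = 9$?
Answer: $\frac{35262954}{13} + \frac{9882 i \sqrt{1391}}{13} \approx 2.7125 \cdot 10^{6} + 28351.0 i$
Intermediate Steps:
$Q = 7$ ($Q = -2 + 9 = 7$)
$t{\left(I \right)} = I^{2}$
$l = -5 + \frac{3 i \sqrt{1391}}{13}$ ($l = -5 + \sqrt{\frac{1}{-6 - 7} - 74} = -5 + \sqrt{\frac{1}{-13} - 74} = -5 + \sqrt{- \frac{1}{13} - 74} = -5 + \sqrt{- \frac{963}{13}} = -5 + \frac{3 i \sqrt{1391}}{13} \approx -5.0 + 8.6068 i$)
$\left(\left(7 + 21\right) \left(10 + t{\left(Q \right)}\right) + l\right)^{2} = \left(\left(7 + 21\right) \left(10 + 7^{2}\right) - \left(5 - \frac{3 i \sqrt{1391}}{13}\right)\right)^{2} = \left(28 \left(10 + 49\right) - \left(5 - \frac{3 i \sqrt{1391}}{13}\right)\right)^{2} = \left(28 \cdot 59 - \left(5 - \frac{3 i \sqrt{1391}}{13}\right)\right)^{2} = \left(1652 - \left(5 - \frac{3 i \sqrt{1391}}{13}\right)\right)^{2} = \left(1647 + \frac{3 i \sqrt{1391}}{13}\right)^{2}$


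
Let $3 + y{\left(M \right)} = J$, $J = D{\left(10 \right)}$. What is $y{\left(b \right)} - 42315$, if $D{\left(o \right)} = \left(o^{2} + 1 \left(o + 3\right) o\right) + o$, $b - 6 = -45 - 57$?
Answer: $-42078$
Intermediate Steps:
$b = -96$ ($b = 6 - 102 = -96$)
$D{\left(o \right)} = o + o^{2} + o \left(3 + o\right)$ ($D{\left(o \right)} = \left(o^{2} + 1 \left(3 + o\right) o\right) + o = \left(o^{2} + \left(3 + o\right) o\right) + o = \left(o^{2} + o \left(3 + o\right)\right) + o = o + o^{2} + o \left(3 + o\right)$)
$J = 240$ ($J = 2 \cdot 10 \left(2 + 10\right) = 2 \cdot 10 \cdot 12 = 240$)
$y{\left(M \right)} = 237$ ($y{\left(M \right)} = -3 + 240 = 237$)
$y{\left(b \right)} - 42315 = 237 - 42315 = -42078$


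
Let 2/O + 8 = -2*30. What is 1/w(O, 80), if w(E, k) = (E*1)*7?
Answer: -34/7 ≈ -4.8571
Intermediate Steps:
O = -1/34 (O = 2/(-8 - 2*30) = 2/(-8 - 60) = 2/(-68) = 2*(-1/68) = -1/34 ≈ -0.029412)
w(E, k) = 7*E (w(E, k) = E*7 = 7*E)
1/w(O, 80) = 1/(7*(-1/34)) = 1/(-7/34) = -34/7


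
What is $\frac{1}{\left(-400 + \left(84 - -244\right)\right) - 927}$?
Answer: $- \frac{1}{999} \approx -0.001001$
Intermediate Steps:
$\frac{1}{\left(-400 + \left(84 - -244\right)\right) - 927} = \frac{1}{\left(-400 + \left(84 + 244\right)\right) - 927} = \frac{1}{\left(-400 + 328\right) - 927} = \frac{1}{-72 - 927} = \frac{1}{-999} = - \frac{1}{999}$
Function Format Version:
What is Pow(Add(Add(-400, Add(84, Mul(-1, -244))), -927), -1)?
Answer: Rational(-1, 999) ≈ -0.0010010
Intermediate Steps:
Pow(Add(Add(-400, Add(84, Mul(-1, -244))), -927), -1) = Pow(Add(Add(-400, Add(84, 244)), -927), -1) = Pow(Add(Add(-400, 328), -927), -1) = Pow(Add(-72, -927), -1) = Pow(-999, -1) = Rational(-1, 999)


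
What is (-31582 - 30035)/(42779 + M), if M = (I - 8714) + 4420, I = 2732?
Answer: -20539/13739 ≈ -1.4949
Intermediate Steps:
M = -1562 (M = (2732 - 8714) + 4420 = -5982 + 4420 = -1562)
(-31582 - 30035)/(42779 + M) = (-31582 - 30035)/(42779 - 1562) = -61617/41217 = -61617*1/41217 = -20539/13739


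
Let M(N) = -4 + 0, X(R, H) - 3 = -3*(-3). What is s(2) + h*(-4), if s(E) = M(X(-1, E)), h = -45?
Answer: 176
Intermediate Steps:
X(R, H) = 12 (X(R, H) = 3 - 3*(-3) = 3 + 9 = 12)
M(N) = -4
s(E) = -4
s(2) + h*(-4) = -4 - 45*(-4) = -4 + 180 = 176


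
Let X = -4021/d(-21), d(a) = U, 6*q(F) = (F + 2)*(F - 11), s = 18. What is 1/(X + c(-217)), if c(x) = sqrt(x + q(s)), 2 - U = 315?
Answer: 3775719/105425312 - 97969*I*sqrt(1743)/105425312 ≈ 0.035814 - 0.038796*I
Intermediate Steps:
U = -313 (U = 2 - 1*315 = 2 - 315 = -313)
q(F) = (-11 + F)*(2 + F)/6 (q(F) = ((F + 2)*(F - 11))/6 = ((2 + F)*(-11 + F))/6 = ((-11 + F)*(2 + F))/6 = (-11 + F)*(2 + F)/6)
d(a) = -313
c(x) = sqrt(70/3 + x) (c(x) = sqrt(x + (-11/3 - 3/2*18 + (1/6)*18**2)) = sqrt(x + (-11/3 - 27 + (1/6)*324)) = sqrt(x + (-11/3 - 27 + 54)) = sqrt(x + 70/3) = sqrt(70/3 + x))
X = 4021/313 (X = -4021/(-313) = -4021*(-1/313) = 4021/313 ≈ 12.847)
1/(X + c(-217)) = 1/(4021/313 + sqrt(210 + 9*(-217))/3) = 1/(4021/313 + sqrt(210 - 1953)/3) = 1/(4021/313 + sqrt(-1743)/3) = 1/(4021/313 + (I*sqrt(1743))/3) = 1/(4021/313 + I*sqrt(1743)/3)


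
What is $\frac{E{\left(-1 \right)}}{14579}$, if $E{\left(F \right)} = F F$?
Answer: $\frac{1}{14579} \approx 6.8592 \cdot 10^{-5}$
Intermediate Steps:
$E{\left(F \right)} = F^{2}$
$\frac{E{\left(-1 \right)}}{14579} = \frac{\left(-1\right)^{2}}{14579} = 1 \cdot \frac{1}{14579} = \frac{1}{14579}$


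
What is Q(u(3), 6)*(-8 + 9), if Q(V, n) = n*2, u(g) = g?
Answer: 12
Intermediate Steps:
Q(V, n) = 2*n
Q(u(3), 6)*(-8 + 9) = (2*6)*(-8 + 9) = 12*1 = 12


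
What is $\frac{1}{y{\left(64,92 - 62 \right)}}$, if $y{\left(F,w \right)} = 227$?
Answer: $\frac{1}{227} \approx 0.0044053$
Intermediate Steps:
$\frac{1}{y{\left(64,92 - 62 \right)}} = \frac{1}{227}$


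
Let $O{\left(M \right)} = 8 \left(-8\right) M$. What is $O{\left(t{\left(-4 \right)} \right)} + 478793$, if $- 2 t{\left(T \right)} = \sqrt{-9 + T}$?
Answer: $478793 + 32 i \sqrt{13} \approx 4.7879 \cdot 10^{5} + 115.38 i$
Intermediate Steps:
$t{\left(T \right)} = - \frac{\sqrt{-9 + T}}{2}$
$O{\left(M \right)} = - 64 M$
$O{\left(t{\left(-4 \right)} \right)} + 478793 = - 64 \left(- \frac{\sqrt{-9 - 4}}{2}\right) + 478793 = - 64 \left(- \frac{\sqrt{-13}}{2}\right) + 478793 = - 64 \left(- \frac{i \sqrt{13}}{2}\right) + 478793 = 32 i \sqrt{13} + 478793 = 478793 + 32 i \sqrt{13}$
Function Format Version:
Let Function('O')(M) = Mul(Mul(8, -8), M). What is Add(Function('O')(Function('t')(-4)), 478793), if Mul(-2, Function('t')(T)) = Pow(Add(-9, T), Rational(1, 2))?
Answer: Add(478793, Mul(32, I, Pow(13, Rational(1, 2)))) ≈ Add(4.7879e+5, Mul(115.38, I))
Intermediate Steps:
Function('t')(T) = Mul(Rational(-1, 2), Pow(Add(-9, T), Rational(1, 2)))
Function('O')(M) = Mul(-64, M)
Add(Function('O')(Function('t')(-4)), 478793) = Add(Mul(-64, Mul(Rational(-1, 2), Pow(Add(-9, -4), Rational(1, 2)))), 478793) = Add(Mul(-64, Mul(Rational(-1, 2), Pow(-13, Rational(1, 2)))), 478793) = Add(Mul(-64, Mul(Rational(-1, 2), Mul(I, Pow(13, Rational(1, 2))))), 478793) = Add(Mul(-64, Mul(Rational(-1, 2), I, Pow(13, Rational(1, 2)))), 478793) = Add(Mul(32, I, Pow(13, Rational(1, 2))), 478793) = Add(478793, Mul(32, I, Pow(13, Rational(1, 2))))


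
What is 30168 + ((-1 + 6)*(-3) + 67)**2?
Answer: 32872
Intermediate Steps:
30168 + ((-1 + 6)*(-3) + 67)**2 = 30168 + (5*(-3) + 67)**2 = 30168 + (-15 + 67)**2 = 30168 + 52**2 = 30168 + 2704 = 32872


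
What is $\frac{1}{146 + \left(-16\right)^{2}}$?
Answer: $\frac{1}{402} \approx 0.0024876$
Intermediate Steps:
$\frac{1}{146 + \left(-16\right)^{2}} = \frac{1}{146 + 256} = \frac{1}{402}$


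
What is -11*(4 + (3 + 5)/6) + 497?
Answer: 1315/3 ≈ 438.33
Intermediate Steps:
-11*(4 + (3 + 5)/6) + 497 = -11*(4 + 8*(⅙)) + 497 = -11*(4 + 4/3) + 497 = -11*16/3 + 497 = -176/3 + 497 = 1315/3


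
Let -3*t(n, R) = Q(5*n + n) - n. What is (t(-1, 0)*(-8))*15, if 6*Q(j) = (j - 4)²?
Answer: 2120/3 ≈ 706.67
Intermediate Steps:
Q(j) = (-4 + j)²/6 (Q(j) = (j - 4)²/6 = (-4 + j)²/6)
t(n, R) = -(-4 + 6*n)²/18 + n/3 (t(n, R) = -((-4 + (5*n + n))²/6 - n)/3 = -((-4 + 6*n)²/6 - n)/3 = -(-n + (-4 + 6*n)²/6)/3 = -(-4 + 6*n)²/18 + n/3)
(t(-1, 0)*(-8))*15 = ((-8/9 - 2*(-1)² + 3*(-1))*(-8))*15 = ((-8/9 - 2*1 - 3)*(-8))*15 = ((-8/9 - 2 - 3)*(-8))*15 = -53/9*(-8)*15 = (424/9)*15 = 2120/3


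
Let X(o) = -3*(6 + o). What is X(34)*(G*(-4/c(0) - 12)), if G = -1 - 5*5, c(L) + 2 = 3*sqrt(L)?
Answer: -31200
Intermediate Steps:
X(o) = -18 - 3*o
c(L) = -2 + 3*sqrt(L)
G = -26 (G = -1 - 25 = -26)
X(34)*(G*(-4/c(0) - 12)) = (-18 - 3*34)*(-26*(-4/(-2 + 3*sqrt(0)) - 12)) = (-18 - 102)*(-26*(-4/(-2 + 3*0) - 12)) = -(-3120)*(-4/(-2 + 0) - 12) = -(-3120)*(-4/(-2) - 12) = -(-3120)*(-4*(-1/2) - 12) = -(-3120)*(2 - 12) = -(-3120)*(-10) = -120*260 = -31200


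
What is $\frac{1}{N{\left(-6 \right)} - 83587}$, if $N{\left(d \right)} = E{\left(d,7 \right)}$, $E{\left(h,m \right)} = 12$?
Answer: $- \frac{1}{83575} \approx -1.1965 \cdot 10^{-5}$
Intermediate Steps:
$N{\left(d \right)} = 12$
$\frac{1}{N{\left(-6 \right)} - 83587} = \frac{1}{12 - 83587} = \frac{1}{-83575} = - \frac{1}{83575}$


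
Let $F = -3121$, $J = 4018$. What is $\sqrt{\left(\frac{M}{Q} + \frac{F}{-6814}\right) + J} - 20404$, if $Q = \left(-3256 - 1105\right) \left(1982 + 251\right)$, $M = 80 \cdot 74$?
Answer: $-20404 + \frac{\sqrt{361091419665250206397542}}{9479357426} \approx -20341.0$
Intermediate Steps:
$M = 5920$
$Q = -9738113$ ($Q = \left(-4361\right) 2233 = -9738113$)
$\sqrt{\left(\frac{M}{Q} + \frac{F}{-6814}\right) + J} - 20404 = \sqrt{\left(\frac{5920}{-9738113} - \frac{3121}{-6814}\right) + 4018} - 20404 = \sqrt{\left(5920 \left(- \frac{1}{9738113}\right) - - \frac{3121}{6814}\right) + 4018} - 20404 = \sqrt{\left(- \frac{5920}{9738113} + \frac{3121}{6814}\right) + 4018} - 20404 = \sqrt{\frac{30352311793}{66355501982} + 4018} - 20404 = \sqrt{\frac{266646759275469}{66355501982}} - 20404 = \frac{\sqrt{361091419665250206397542}}{9479357426} - 20404 = -20404 + \frac{\sqrt{361091419665250206397542}}{9479357426}$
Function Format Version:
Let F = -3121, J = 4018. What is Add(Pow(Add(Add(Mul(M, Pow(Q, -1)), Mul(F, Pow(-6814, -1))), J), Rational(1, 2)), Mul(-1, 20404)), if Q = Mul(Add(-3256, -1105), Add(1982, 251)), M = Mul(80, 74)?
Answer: Add(-20404, Mul(Rational(1, 9479357426), Pow(361091419665250206397542, Rational(1, 2)))) ≈ -20341.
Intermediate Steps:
M = 5920
Q = -9738113 (Q = Mul(-4361, 2233) = -9738113)
Add(Pow(Add(Add(Mul(M, Pow(Q, -1)), Mul(F, Pow(-6814, -1))), J), Rational(1, 2)), Mul(-1, 20404)) = Add(Pow(Add(Add(Mul(5920, Pow(-9738113, -1)), Mul(-3121, Pow(-6814, -1))), 4018), Rational(1, 2)), Mul(-1, 20404)) = Add(Pow(Add(Add(Mul(5920, Rational(-1, 9738113)), Mul(-3121, Rational(-1, 6814))), 4018), Rational(1, 2)), -20404) = Add(Pow(Add(Add(Rational(-5920, 9738113), Rational(3121, 6814)), 4018), Rational(1, 2)), -20404) = Add(Pow(Add(Rational(30352311793, 66355501982), 4018), Rational(1, 2)), -20404) = Add(Pow(Rational(266646759275469, 66355501982), Rational(1, 2)), -20404) = Add(Mul(Rational(1, 9479357426), Pow(361091419665250206397542, Rational(1, 2))), -20404) = Add(-20404, Mul(Rational(1, 9479357426), Pow(361091419665250206397542, Rational(1, 2))))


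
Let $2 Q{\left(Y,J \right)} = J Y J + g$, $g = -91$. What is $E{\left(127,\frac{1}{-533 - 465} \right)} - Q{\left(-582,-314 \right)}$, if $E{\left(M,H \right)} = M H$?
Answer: $\frac{14317049205}{499} \approx 2.8691 \cdot 10^{7}$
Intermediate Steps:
$Q{\left(Y,J \right)} = - \frac{91}{2} + \frac{Y J^{2}}{2}$ ($Q{\left(Y,J \right)} = \frac{J Y J - 91}{2} = \frac{Y J^{2} - 91}{2} = \frac{-91 + Y J^{2}}{2} = - \frac{91}{2} + \frac{Y J^{2}}{2}$)
$E{\left(M,H \right)} = H M$
$E{\left(127,\frac{1}{-533 - 465} \right)} - Q{\left(-582,-314 \right)} = \frac{1}{-533 - 465} \cdot 127 - \left(- \frac{91}{2} + \frac{1}{2} \left(-582\right) \left(-314\right)^{2}\right) = \frac{1}{-998} \cdot 127 - \left(- \frac{91}{2} + \frac{1}{2} \left(-582\right) 98596\right) = \left(- \frac{1}{998}\right) 127 - \left(- \frac{91}{2} - 28691436\right) = - \frac{127}{998} - - \frac{57382963}{2} = - \frac{127}{998} + \frac{57382963}{2} = \frac{14317049205}{499}$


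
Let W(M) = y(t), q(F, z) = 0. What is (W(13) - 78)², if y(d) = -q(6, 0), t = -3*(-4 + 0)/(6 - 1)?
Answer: 6084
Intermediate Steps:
t = 12/5 (t = -3/(5/(-4)) = -3/(5*(-¼)) = -3/(-5/4) = -3*(-⅘) = 12/5 ≈ 2.4000)
y(d) = 0 (y(d) = -1*0 = 0)
W(M) = 0
(W(13) - 78)² = (0 - 78)² = (-78)² = 6084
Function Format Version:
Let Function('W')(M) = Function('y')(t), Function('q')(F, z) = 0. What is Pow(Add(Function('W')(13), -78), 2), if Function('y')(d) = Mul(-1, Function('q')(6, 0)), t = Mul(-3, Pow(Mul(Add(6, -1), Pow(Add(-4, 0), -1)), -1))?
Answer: 6084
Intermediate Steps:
t = Rational(12, 5) (t = Mul(-3, Pow(Mul(5, Pow(-4, -1)), -1)) = Mul(-3, Pow(Mul(5, Rational(-1, 4)), -1)) = Mul(-3, Pow(Rational(-5, 4), -1)) = Mul(-3, Rational(-4, 5)) = Rational(12, 5) ≈ 2.4000)
Function('y')(d) = 0 (Function('y')(d) = Mul(-1, 0) = 0)
Function('W')(M) = 0
Pow(Add(Function('W')(13), -78), 2) = Pow(Add(0, -78), 2) = Pow(-78, 2) = 6084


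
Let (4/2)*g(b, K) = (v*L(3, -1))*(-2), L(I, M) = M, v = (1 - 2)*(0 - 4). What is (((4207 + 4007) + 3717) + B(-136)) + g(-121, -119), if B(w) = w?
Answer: 11799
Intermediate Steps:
v = 4 (v = -1*(-4) = 4)
g(b, K) = 4 (g(b, K) = ((4*(-1))*(-2))/2 = (-4*(-2))/2 = (½)*8 = 4)
(((4207 + 4007) + 3717) + B(-136)) + g(-121, -119) = (((4207 + 4007) + 3717) - 136) + 4 = ((8214 + 3717) - 136) + 4 = (11931 - 136) + 4 = 11795 + 4 = 11799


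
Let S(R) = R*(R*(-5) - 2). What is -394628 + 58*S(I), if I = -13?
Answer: -442130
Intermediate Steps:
S(R) = R*(-2 - 5*R) (S(R) = R*(-5*R - 2) = R*(-2 - 5*R))
-394628 + 58*S(I) = -394628 + 58*(-1*(-13)*(2 + 5*(-13))) = -394628 + 58*(-1*(-13)*(2 - 65)) = -394628 + 58*(-1*(-13)*(-63)) = -394628 + 58*(-819) = -394628 - 47502 = -442130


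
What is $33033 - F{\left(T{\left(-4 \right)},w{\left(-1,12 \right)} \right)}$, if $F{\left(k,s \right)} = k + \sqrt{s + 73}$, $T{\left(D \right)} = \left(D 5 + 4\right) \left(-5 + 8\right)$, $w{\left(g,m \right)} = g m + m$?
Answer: $33081 - \sqrt{73} \approx 33072.0$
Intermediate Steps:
$w{\left(g,m \right)} = m + g m$
$T{\left(D \right)} = 12 + 15 D$ ($T{\left(D \right)} = \left(5 D + 4\right) 3 = \left(4 + 5 D\right) 3 = 12 + 15 D$)
$F{\left(k,s \right)} = k + \sqrt{73 + s}$
$33033 - F{\left(T{\left(-4 \right)},w{\left(-1,12 \right)} \right)} = 33033 - \left(\left(12 + 15 \left(-4\right)\right) + \sqrt{73 + 12 \left(1 - 1\right)}\right) = 33033 - \left(\left(12 - 60\right) + \sqrt{73 + 12 \cdot 0}\right) = 33033 - \left(-48 + \sqrt{73 + 0}\right) = 33033 - \left(-48 + \sqrt{73}\right) = 33033 + \left(48 - \sqrt{73}\right) = 33081 - \sqrt{73}$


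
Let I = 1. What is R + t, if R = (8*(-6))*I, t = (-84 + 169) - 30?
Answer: 7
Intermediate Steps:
t = 55 (t = 85 - 30 = 55)
R = -48 (R = (8*(-6))*1 = -48*1 = -48)
R + t = -48 + 55 = 7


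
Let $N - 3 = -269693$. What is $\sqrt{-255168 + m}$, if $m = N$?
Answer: $i \sqrt{524858} \approx 724.47 i$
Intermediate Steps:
$N = -269690$ ($N = 3 - 269693 = -269690$)
$m = -269690$
$\sqrt{-255168 + m} = \sqrt{-255168 - 269690} = \sqrt{-524858} = i \sqrt{524858}$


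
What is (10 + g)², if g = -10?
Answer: 0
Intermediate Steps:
(10 + g)² = (10 - 10)² = 0² = 0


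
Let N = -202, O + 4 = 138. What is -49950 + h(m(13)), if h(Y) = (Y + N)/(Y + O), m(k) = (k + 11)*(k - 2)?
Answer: -9940019/199 ≈ -49950.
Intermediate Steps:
O = 134 (O = -4 + 138 = 134)
m(k) = (-2 + k)*(11 + k) (m(k) = (11 + k)*(-2 + k) = (-2 + k)*(11 + k))
h(Y) = (-202 + Y)/(134 + Y) (h(Y) = (Y - 202)/(Y + 134) = (-202 + Y)/(134 + Y))
-49950 + h(m(13)) = -49950 + (-202 + (-22 + 13² + 9*13))/(134 + (-22 + 13² + 9*13)) = -49950 + (-202 + (-22 + 169 + 117))/(134 + (-22 + 169 + 117)) = -49950 + (-202 + 264)/(134 + 264) = -49950 + 62/398 = -49950 + (1/398)*62 = -49950 + 31/199 = -9940019/199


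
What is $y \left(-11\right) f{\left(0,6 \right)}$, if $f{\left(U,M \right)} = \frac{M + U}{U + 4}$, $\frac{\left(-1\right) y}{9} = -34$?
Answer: $-5049$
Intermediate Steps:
$y = 306$ ($y = \left(-9\right) \left(-34\right) = 306$)
$f{\left(U,M \right)} = \frac{M + U}{4 + U}$
$y \left(-11\right) f{\left(0,6 \right)} = 306 \left(-11\right) \frac{6 + 0}{4 + 0} = - 3366 \cdot \frac{1}{4} \cdot 6 = \left(-3366\right) \frac{3}{2} = -5049$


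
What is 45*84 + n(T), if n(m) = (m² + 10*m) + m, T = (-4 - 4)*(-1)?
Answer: 3932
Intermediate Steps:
T = 8 (T = -8*(-1) = 8)
n(m) = m² + 11*m
45*84 + n(T) = 45*84 + 8*(11 + 8) = 3780 + 8*19 = 3780 + 152 = 3932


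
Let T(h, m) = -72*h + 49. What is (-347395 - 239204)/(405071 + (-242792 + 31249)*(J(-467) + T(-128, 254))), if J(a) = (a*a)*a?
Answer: -195533/7181059826295 ≈ -2.7229e-8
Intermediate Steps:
J(a) = a**3 (J(a) = a**2*a = a**3)
T(h, m) = 49 - 72*h
(-347395 - 239204)/(405071 + (-242792 + 31249)*(J(-467) + T(-128, 254))) = (-347395 - 239204)/(405071 + (-242792 + 31249)*((-467)**3 + (49 - 72*(-128)))) = -586599/(405071 - 211543*(-101847563 + (49 + 9216))) = -586599/(405071 - 211543*(-101847563 + 9265)) = -586599/(405071 - 211543*(-101838298)) = -586599/(405071 + 21543179073814) = -586599/21543179478885 = -586599*1/21543179478885 = -195533/7181059826295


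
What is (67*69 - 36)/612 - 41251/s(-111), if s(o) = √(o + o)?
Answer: 1529/204 + 41251*I*√222/222 ≈ 7.4951 + 2768.6*I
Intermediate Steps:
s(o) = √2*√o (s(o) = √(2*o) = √2*√o)
(67*69 - 36)/612 - 41251/s(-111) = (67*69 - 36)/612 - 41251*(-I*√222/222) = (4623 - 36)*(1/612) - 41251*(-I*√222/222) = 4587*(1/612) - 41251*(-I*√222/222) = 1529/204 - (-41251)*I*√222/222 = 1529/204 + 41251*I*√222/222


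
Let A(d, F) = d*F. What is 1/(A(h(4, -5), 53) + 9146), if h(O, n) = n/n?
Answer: 1/9199 ≈ 0.00010871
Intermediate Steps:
h(O, n) = 1
A(d, F) = F*d
1/(A(h(4, -5), 53) + 9146) = 1/(53*1 + 9146) = 1/(53 + 9146) = 1/9199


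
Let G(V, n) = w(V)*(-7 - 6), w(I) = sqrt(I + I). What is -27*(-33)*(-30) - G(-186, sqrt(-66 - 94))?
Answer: -26730 + 26*I*sqrt(93) ≈ -26730.0 + 250.73*I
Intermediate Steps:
w(I) = sqrt(2)*sqrt(I) (w(I) = sqrt(2*I) = sqrt(2)*sqrt(I))
G(V, n) = -13*sqrt(2)*sqrt(V) (G(V, n) = (sqrt(2)*sqrt(V))*(-7 - 6) = (sqrt(2)*sqrt(V))*(-13) = -13*sqrt(2)*sqrt(V))
-27*(-33)*(-30) - G(-186, sqrt(-66 - 94)) = -27*(-33)*(-30) - (-13)*sqrt(2)*sqrt(-186) = 891*(-30) - (-13)*sqrt(2)*I*sqrt(186) = -26730 - (-26)*I*sqrt(93) = -26730 + 26*I*sqrt(93)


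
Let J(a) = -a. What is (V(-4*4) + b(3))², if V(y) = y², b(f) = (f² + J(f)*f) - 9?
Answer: 61009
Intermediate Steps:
b(f) = -9 (b(f) = (f² + (-f)*f) - 9 = (f² - f²) - 9 = 0 - 9 = -9)
(V(-4*4) + b(3))² = ((-4*4)² - 9)² = ((-16)² - 9)² = (256 - 9)² = 247² = 61009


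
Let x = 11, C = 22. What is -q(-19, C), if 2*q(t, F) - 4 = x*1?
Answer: -15/2 ≈ -7.5000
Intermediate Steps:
q(t, F) = 15/2 (q(t, F) = 2 + (11*1)/2 = 2 + (1/2)*11 = 2 + 11/2 = 15/2)
-q(-19, C) = -1*15/2 = -15/2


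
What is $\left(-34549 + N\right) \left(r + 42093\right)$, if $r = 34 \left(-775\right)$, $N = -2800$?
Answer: $-587985307$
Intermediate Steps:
$r = -26350$
$\left(-34549 + N\right) \left(r + 42093\right) = \left(-34549 - 2800\right) \left(-26350 + 42093\right) = \left(-37349\right) 15743 = -587985307$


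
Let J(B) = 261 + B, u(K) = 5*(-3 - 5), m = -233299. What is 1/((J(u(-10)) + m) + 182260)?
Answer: -1/50818 ≈ -1.9678e-5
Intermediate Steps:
u(K) = -40 (u(K) = 5*(-8) = -40)
1/((J(u(-10)) + m) + 182260) = 1/(((261 - 40) - 233299) + 182260) = 1/((221 - 233299) + 182260) = 1/(-233078 + 182260) = 1/(-50818) = -1/50818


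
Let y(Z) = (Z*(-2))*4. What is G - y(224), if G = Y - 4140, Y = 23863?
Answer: 21515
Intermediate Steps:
G = 19723 (G = 23863 - 4140 = 19723)
y(Z) = -8*Z (y(Z) = -2*Z*4 = -8*Z)
G - y(224) = 19723 - (-8)*224 = 19723 - 1*(-1792) = 19723 + 1792 = 21515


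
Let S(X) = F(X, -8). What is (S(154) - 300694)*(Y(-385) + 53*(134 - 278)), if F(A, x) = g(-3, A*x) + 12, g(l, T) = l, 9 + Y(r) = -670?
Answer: 2498993035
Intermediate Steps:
Y(r) = -679 (Y(r) = -9 - 670 = -679)
F(A, x) = 9 (F(A, x) = -3 + 12 = 9)
S(X) = 9
(S(154) - 300694)*(Y(-385) + 53*(134 - 278)) = (9 - 300694)*(-679 + 53*(134 - 278)) = -300685*(-679 + 53*(-144)) = -300685*(-679 - 7632) = -300685*(-8311) = 2498993035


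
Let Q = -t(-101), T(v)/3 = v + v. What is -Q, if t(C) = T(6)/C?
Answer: -36/101 ≈ -0.35644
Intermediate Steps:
T(v) = 6*v (T(v) = 3*(v + v) = 3*(2*v) = 6*v)
t(C) = 36/C (t(C) = (6*6)/C = 36/C)
Q = 36/101 (Q = -36/(-101) = -36*(-1)/101 = -1*(-36/101) = 36/101 ≈ 0.35644)
-Q = -1*36/101 = -36/101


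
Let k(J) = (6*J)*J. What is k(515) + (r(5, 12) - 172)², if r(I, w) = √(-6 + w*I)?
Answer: 1620988 - 1032*√6 ≈ 1.6185e+6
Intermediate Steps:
r(I, w) = √(-6 + I*w)
k(J) = 6*J²
k(515) + (r(5, 12) - 172)² = 6*515² + (√(-6 + 5*12) - 172)² = 6*265225 + (√(-6 + 60) - 172)² = 1591350 + (√54 - 172)² = 1591350 + (3*√6 - 172)² = 1591350 + (-172 + 3*√6)²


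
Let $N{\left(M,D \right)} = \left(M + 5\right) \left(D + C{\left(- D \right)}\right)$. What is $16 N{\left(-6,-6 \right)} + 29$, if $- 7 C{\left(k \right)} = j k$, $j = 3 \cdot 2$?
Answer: $\frac{1451}{7} \approx 207.29$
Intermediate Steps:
$j = 6$
$C{\left(k \right)} = - \frac{6 k}{7}$
$N{\left(M,D \right)} = \frac{13 D \left(5 + M\right)}{7}$ ($N{\left(M,D \right)} = \left(M + 5\right) \left(D - \frac{6 \left(- D\right)}{7}\right) = \left(5 + M\right) \left(D + \frac{6 D}{7}\right) = \left(5 + M\right) \frac{13 D}{7} = \frac{13 D \left(5 + M\right)}{7}$)
$16 N{\left(-6,-6 \right)} + 29 = 16 \cdot \frac{13}{7} \left(-6\right) \left(5 - 6\right) + 29 = 16 \cdot \frac{13}{7} \left(-6\right) \left(-1\right) + 29 = 16 \cdot \frac{78}{7} + 29 = \frac{1248}{7} + 29 = \frac{1451}{7}$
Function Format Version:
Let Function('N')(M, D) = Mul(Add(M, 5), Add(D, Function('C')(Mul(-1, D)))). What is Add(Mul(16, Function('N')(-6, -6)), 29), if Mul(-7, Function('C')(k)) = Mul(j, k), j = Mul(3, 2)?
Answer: Rational(1451, 7) ≈ 207.29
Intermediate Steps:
j = 6
Function('C')(k) = Mul(Rational(-6, 7), k) (Function('C')(k) = Mul(Rational(-1, 7), Mul(6, k)) = Mul(Rational(-6, 7), k))
Function('N')(M, D) = Mul(Rational(13, 7), D, Add(5, M)) (Function('N')(M, D) = Mul(Add(M, 5), Add(D, Mul(Rational(-6, 7), Mul(-1, D)))) = Mul(Add(5, M), Add(D, Mul(Rational(6, 7), D))) = Mul(Add(5, M), Mul(Rational(13, 7), D)) = Mul(Rational(13, 7), D, Add(5, M)))
Add(Mul(16, Function('N')(-6, -6)), 29) = Add(Mul(16, Mul(Rational(13, 7), -6, Add(5, -6))), 29) = Add(Mul(16, Mul(Rational(13, 7), -6, -1)), 29) = Add(Mul(16, Rational(78, 7)), 29) = Add(Rational(1248, 7), 29) = Rational(1451, 7)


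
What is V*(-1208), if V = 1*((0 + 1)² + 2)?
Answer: -3624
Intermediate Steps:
V = 3 (V = 1*(1² + 2) = 1*(1 + 2) = 1*3 = 3)
V*(-1208) = 3*(-1208) = -3624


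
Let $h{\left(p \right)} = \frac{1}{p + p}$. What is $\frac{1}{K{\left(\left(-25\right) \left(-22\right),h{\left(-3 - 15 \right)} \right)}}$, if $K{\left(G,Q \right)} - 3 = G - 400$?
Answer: $\frac{1}{153} \approx 0.0065359$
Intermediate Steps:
$h{\left(p \right)} = \frac{1}{2 p}$
$K{\left(G,Q \right)} = -397 + G$ ($K{\left(G,Q \right)} = 3 + \left(G - 400\right) = 3 + \left(-400 + G\right) = -397 + G$)
$\frac{1}{K{\left(\left(-25\right) \left(-22\right),h{\left(-3 - 15 \right)} \right)}} = \frac{1}{-397 - -550} = \frac{1}{-397 + 550} = \frac{1}{153}$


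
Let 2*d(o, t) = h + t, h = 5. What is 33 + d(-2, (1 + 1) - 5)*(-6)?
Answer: 27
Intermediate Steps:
d(o, t) = 5/2 + t/2 (d(o, t) = (5 + t)/2 = 5/2 + t/2)
33 + d(-2, (1 + 1) - 5)*(-6) = 33 + (5/2 + ((1 + 1) - 5)/2)*(-6) = 33 + (5/2 + (2 - 5)/2)*(-6) = 33 + (5/2 + (1/2)*(-3))*(-6) = 33 + (5/2 - 3/2)*(-6) = 33 + 1*(-6) = 33 - 6 = 27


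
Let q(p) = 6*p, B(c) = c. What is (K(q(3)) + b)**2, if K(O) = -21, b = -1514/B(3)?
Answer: 2486929/9 ≈ 2.7633e+5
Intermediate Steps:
b = -1514/3 ≈ -504.67
(K(q(3)) + b)**2 = (-21 - 1514/3)**2 = (-1577/3)**2 = 2486929/9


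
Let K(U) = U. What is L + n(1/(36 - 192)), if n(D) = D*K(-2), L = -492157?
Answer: -38388245/78 ≈ -4.9216e+5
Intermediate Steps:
n(D) = -2*D (n(D) = D*(-2) = -2*D)
L + n(1/(36 - 192)) = -492157 - 2/(36 - 192) = -492157 - 2/(-156) = -492157 - 2*(-1/156) = -492157 + 1/78 = -38388245/78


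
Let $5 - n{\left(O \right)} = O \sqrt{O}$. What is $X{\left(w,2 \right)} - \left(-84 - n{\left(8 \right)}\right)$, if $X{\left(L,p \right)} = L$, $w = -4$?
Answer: $85 - 16 \sqrt{2} \approx 62.373$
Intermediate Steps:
$n{\left(O \right)} = 5 - O^{\frac{3}{2}}$ ($n{\left(O \right)} = 5 - O \sqrt{O} = 5 - O^{\frac{3}{2}}$)
$X{\left(w,2 \right)} - \left(-84 - n{\left(8 \right)}\right) = -4 - \left(-84 - \left(5 - 8^{\frac{3}{2}}\right)\right) = -4 - \left(-84 - \left(5 - 16 \sqrt{2}\right)\right) = -4 - \left(-89 + 16 \sqrt{2}\right) = -4 + \left(89 - 16 \sqrt{2}\right) = 85 - 16 \sqrt{2}$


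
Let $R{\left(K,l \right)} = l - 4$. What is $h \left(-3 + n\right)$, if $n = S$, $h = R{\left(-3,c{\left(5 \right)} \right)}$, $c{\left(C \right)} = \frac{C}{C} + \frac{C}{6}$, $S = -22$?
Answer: $\frac{325}{6} \approx 54.167$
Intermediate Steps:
$c{\left(C \right)} = 1 + \frac{C}{6}$ ($c{\left(C \right)} = 1 + C \frac{1}{6} = 1 + \frac{C}{6}$)
$R{\left(K,l \right)} = -4 + l$
$h = - \frac{13}{6}$ ($h = -4 + \left(1 + \frac{1}{6} \cdot 5\right) = -4 + \left(1 + \frac{5}{6}\right) = -4 + \frac{11}{6} = - \frac{13}{6} \approx -2.1667$)
$n = -22$
$h \left(-3 + n\right) = - \frac{13 \left(-3 - 22\right)}{6} = \left(- \frac{13}{6}\right) \left(-25\right) = \frac{325}{6}$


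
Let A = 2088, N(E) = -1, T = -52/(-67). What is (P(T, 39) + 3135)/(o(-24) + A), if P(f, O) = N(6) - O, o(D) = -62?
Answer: 3095/2026 ≈ 1.5276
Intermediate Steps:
T = 52/67 (T = -52*(-1/67) = 52/67 ≈ 0.77612)
P(f, O) = -1 - O
(P(T, 39) + 3135)/(o(-24) + A) = ((-1 - 1*39) + 3135)/(-62 + 2088) = ((-1 - 39) + 3135)/2026 = (-40 + 3135)*(1/2026) = 3095*(1/2026) = 3095/2026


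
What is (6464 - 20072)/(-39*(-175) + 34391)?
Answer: -243/736 ≈ -0.33016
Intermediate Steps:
(6464 - 20072)/(-39*(-175) + 34391) = -13608/(6825 + 34391) = -13608/41216 = -13608*1/41216 = -243/736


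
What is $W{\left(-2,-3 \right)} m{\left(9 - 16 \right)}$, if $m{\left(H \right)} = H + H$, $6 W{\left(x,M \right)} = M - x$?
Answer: $\frac{7}{3} \approx 2.3333$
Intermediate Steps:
$W{\left(x,M \right)} = - \frac{x}{6} + \frac{M}{6}$ ($W{\left(x,M \right)} = \frac{M - x}{6} = - \frac{x}{6} + \frac{M}{6}$)
$m{\left(H \right)} = 2 H$
$W{\left(-2,-3 \right)} m{\left(9 - 16 \right)} = \left(\left(- \frac{1}{6}\right) \left(-2\right) + \frac{1}{6} \left(-3\right)\right) 2 \left(9 - 16\right) = \left(\frac{1}{3} - \frac{1}{2}\right) 2 \left(9 - 16\right) = - \frac{2 \left(-7\right)}{6} = \left(- \frac{1}{6}\right) \left(-14\right) = \frac{7}{3}$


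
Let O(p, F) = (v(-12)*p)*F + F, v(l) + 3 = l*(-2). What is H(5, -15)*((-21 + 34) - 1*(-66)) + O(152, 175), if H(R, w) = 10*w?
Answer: 546925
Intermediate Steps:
v(l) = -3 - 2*l (v(l) = -3 + l*(-2) = -3 - 2*l)
O(p, F) = F + 21*F*p (O(p, F) = ((-3 - 2*(-12))*p)*F + F = ((-3 + 24)*p)*F + F = (21*p)*F + F = 21*F*p + F = F + 21*F*p)
H(5, -15)*((-21 + 34) - 1*(-66)) + O(152, 175) = (10*(-15))*((-21 + 34) - 1*(-66)) + 175*(1 + 21*152) = -150*(13 + 66) + 175*(1 + 3192) = -150*79 + 175*3193 = -11850 + 558775 = 546925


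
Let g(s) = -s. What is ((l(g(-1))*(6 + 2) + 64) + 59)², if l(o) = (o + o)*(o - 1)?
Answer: 15129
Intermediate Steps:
l(o) = 2*o*(-1 + o) (l(o) = (2*o)*(-1 + o) = 2*o*(-1 + o))
((l(g(-1))*(6 + 2) + 64) + 59)² = (((2*(-1*(-1))*(-1 - 1*(-1)))*(6 + 2) + 64) + 59)² = (((2*1*(-1 + 1))*8 + 64) + 59)² = (((2*1*0)*8 + 64) + 59)² = ((0*8 + 64) + 59)² = ((0 + 64) + 59)² = (64 + 59)² = 123² = 15129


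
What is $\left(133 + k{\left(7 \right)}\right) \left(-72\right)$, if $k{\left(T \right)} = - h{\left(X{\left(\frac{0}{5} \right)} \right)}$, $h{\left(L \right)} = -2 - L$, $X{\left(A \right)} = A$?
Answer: $-9720$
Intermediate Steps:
$k{\left(T \right)} = 2$ ($k{\left(T \right)} = - (-2 - \frac{0}{5}) = - (-2 - 0 \cdot \frac{1}{5}) = - (-2 - 0) = - (-2 + 0) = \left(-1\right) \left(-2\right) = 2$)
$\left(133 + k{\left(7 \right)}\right) \left(-72\right) = \left(133 + 2\right) \left(-72\right) = 135 \left(-72\right) = -9720$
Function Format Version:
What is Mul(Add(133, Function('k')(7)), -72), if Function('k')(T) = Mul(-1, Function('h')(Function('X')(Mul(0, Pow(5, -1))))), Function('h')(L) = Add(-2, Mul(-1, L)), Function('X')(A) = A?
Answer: -9720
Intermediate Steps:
Function('k')(T) = 2 (Function('k')(T) = Mul(-1, Add(-2, Mul(-1, Mul(0, Pow(5, -1))))) = Mul(-1, Add(-2, Mul(-1, Mul(0, Rational(1, 5))))) = Mul(-1, Add(-2, Mul(-1, 0))) = Mul(-1, Add(-2, 0)) = Mul(-1, -2) = 2)
Mul(Add(133, Function('k')(7)), -72) = Mul(Add(133, 2), -72) = Mul(135, -72) = -9720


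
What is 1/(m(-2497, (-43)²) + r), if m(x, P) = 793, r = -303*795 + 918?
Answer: -1/239174 ≈ -4.1811e-6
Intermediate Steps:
r = -239967 (r = -240885 + 918 = -239967)
1/(m(-2497, (-43)²) + r) = 1/(793 - 239967) = 1/(-239174) = -1/239174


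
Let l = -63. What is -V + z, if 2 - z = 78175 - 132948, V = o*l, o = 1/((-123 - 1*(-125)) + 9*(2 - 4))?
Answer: 876337/16 ≈ 54771.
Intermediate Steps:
o = -1/16 (o = 1/((-123 + 125) + 9*(-2)) = 1/(2 - 18) = 1/(-16) = -1/16 ≈ -0.062500)
V = 63/16 (V = -1/16*(-63) = 63/16 ≈ 3.9375)
z = 54775 (z = 2 - (78175 - 132948) = 2 - 1*(-54773) = 2 + 54773 = 54775)
-V + z = -1*63/16 + 54775 = -63/16 + 54775 = 876337/16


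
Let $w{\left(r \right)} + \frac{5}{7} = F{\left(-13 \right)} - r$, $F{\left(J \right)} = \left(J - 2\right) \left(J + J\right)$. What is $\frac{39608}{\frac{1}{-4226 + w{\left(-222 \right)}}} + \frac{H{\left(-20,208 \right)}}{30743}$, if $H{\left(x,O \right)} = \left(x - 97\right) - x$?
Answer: $- \frac{30810672230111}{215201} \approx -1.4317 \cdot 10^{8}$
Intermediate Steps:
$H{\left(x,O \right)} = -97$ ($H{\left(x,O \right)} = \left(-97 + x\right) - x = -97$)
$F{\left(J \right)} = 2 J \left(-2 + J\right)$ ($F{\left(J \right)} = \left(-2 + J\right) 2 J = 2 J \left(-2 + J\right)$)
$w{\left(r \right)} = \frac{2725}{7} - r$ ($w{\left(r \right)} = - \frac{5}{7} - \left(r + 26 \left(-2 - 13\right)\right) = - \frac{5}{7} - \left(-390 + r\right) = \frac{2725}{7} - r$)
$\frac{39608}{\frac{1}{-4226 + w{\left(-222 \right)}}} + \frac{H{\left(-20,208 \right)}}{30743} = \frac{39608}{\frac{1}{-4226 + \left(\frac{2725}{7} - -222\right)}} - \frac{97}{30743} = \frac{39608}{\frac{1}{-4226 + \left(\frac{2725}{7} + 222\right)}} - \frac{97}{30743} = \frac{39608}{\frac{1}{-4226 + \frac{4279}{7}}} - \frac{97}{30743} = \frac{39608}{\frac{1}{- \frac{25303}{7}}} - \frac{97}{30743} = \frac{39608}{- \frac{7}{25303}} - \frac{97}{30743} = 39608 \left(- \frac{25303}{7}\right) - \frac{97}{30743} = - \frac{1002201224}{7} - \frac{97}{30743} = - \frac{30810672230111}{215201}$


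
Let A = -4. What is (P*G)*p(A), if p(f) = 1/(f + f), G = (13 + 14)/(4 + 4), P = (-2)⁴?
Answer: -27/4 ≈ -6.7500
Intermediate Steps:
P = 16
G = 27/8 ≈ 3.3750
p(f) = 1/(2*f)
(P*G)*p(A) = (16*(27/8))*((½)/(-4)) = 54*((½)*(-¼)) = 54*(-⅛) = -27/4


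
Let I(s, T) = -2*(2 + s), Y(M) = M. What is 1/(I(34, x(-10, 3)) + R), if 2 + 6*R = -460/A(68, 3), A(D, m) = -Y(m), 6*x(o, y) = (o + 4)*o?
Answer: -9/421 ≈ -0.021378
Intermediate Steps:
x(o, y) = o*(4 + o)/6 (x(o, y) = ((o + 4)*o)/6 = ((4 + o)*o)/6 = (o*(4 + o))/6 = o*(4 + o)/6)
I(s, T) = -4 - 2*s
A(D, m) = -m
R = 227/9 (R = -⅓ + (-460/((-1*3)))/6 = -⅓ + (-460/(-3))/6 = -⅓ + (-460*(-⅓))/6 = -⅓ + (⅙)*(460/3) = -⅓ + 230/9 = 227/9 ≈ 25.222)
1/(I(34, x(-10, 3)) + R) = 1/((-4 - 2*34) + 227/9) = 1/((-4 - 68) + 227/9) = 1/(-72 + 227/9) = 1/(-421/9) = -9/421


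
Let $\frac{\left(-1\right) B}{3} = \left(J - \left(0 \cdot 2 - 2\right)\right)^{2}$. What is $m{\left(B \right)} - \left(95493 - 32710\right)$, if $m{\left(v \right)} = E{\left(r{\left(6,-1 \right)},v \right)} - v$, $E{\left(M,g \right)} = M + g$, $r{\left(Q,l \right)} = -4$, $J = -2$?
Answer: $-62787$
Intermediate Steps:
$B = 0$ ($B = - 3 \left(-2 - \left(0 \cdot 2 - 2\right)\right)^{2} = - 3 \left(-2 - \left(0 - 2\right)\right)^{2} = - 3 \left(-2 - -2\right)^{2} = - 3 \left(-2 + 2\right)^{2} = - 3 \cdot 0^{2} = \left(-3\right) 0 = 0$)
$m{\left(v \right)} = -4$ ($m{\left(v \right)} = \left(-4 + v\right) - v = -4$)
$m{\left(B \right)} - \left(95493 - 32710\right) = -4 - \left(95493 - 32710\right) = -4 - 62783 = -62787$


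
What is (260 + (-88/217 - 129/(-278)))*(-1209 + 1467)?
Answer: 2023789281/30163 ≈ 67095.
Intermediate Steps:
(260 + (-88/217 - 129/(-278)))*(-1209 + 1467) = (260 + (-88*1/217 - 129*(-1/278)))*258 = (260 + (-88/217 + 129/278))*258 = (260 + 3529/60326)*258 = (15688289/60326)*258 = 2023789281/30163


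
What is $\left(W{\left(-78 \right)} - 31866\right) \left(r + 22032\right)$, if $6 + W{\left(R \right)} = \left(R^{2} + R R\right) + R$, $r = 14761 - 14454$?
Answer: $-441910098$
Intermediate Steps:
$r = 307$
$W{\left(R \right)} = -6 + R + 2 R^{2}$ ($W{\left(R \right)} = -6 + \left(\left(R^{2} + R R\right) + R\right) = -6 + \left(\left(R^{2} + R^{2}\right) + R\right) = -6 + \left(2 R^{2} + R\right) = -6 + \left(R + 2 R^{2}\right) = -6 + R + 2 R^{2}$)
$\left(W{\left(-78 \right)} - 31866\right) \left(r + 22032\right) = \left(\left(-6 - 78 + 2 \left(-78\right)^{2}\right) - 31866\right) \left(307 + 22032\right) = \left(\left(-6 - 78 + 2 \cdot 6084\right) - 31866\right) 22339 = \left(\left(-6 - 78 + 12168\right) - 31866\right) 22339 = \left(12084 - 31866\right) 22339 = \left(-19782\right) 22339 = -441910098$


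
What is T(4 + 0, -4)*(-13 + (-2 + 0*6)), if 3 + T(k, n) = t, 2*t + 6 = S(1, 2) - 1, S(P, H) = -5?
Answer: 135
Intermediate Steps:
t = -6 (t = -3 + (-5 - 1)/2 = -3 + (½)*(-6) = -3 - 3 = -6)
T(k, n) = -9 (T(k, n) = -3 - 6 = -9)
T(4 + 0, -4)*(-13 + (-2 + 0*6)) = -9*(-13 + (-2 + 0*6)) = -9*(-13 + (-2 + 0)) = -9*(-13 - 2) = -9*(-15) = 135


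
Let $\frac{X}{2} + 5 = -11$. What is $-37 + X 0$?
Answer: $-37$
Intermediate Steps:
$X = -32$ ($X = -10 + 2 \left(-11\right) = -10 - 22 = -32$)
$-37 + X 0 = -37 - 0 = -37 + 0 = -37$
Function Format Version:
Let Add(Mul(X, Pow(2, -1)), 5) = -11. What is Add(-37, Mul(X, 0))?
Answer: -37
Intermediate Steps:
X = -32 (X = Add(-10, Mul(2, -11)) = Add(-10, -22) = -32)
Add(-37, Mul(X, 0)) = Add(-37, Mul(-32, 0)) = Add(-37, 0) = -37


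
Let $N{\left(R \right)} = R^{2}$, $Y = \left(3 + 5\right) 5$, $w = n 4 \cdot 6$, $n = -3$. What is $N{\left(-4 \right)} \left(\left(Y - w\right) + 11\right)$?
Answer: $1968$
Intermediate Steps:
$w = -72$ ($w = \left(-3\right) 4 \cdot 6 = \left(-12\right) 6 = -72$)
$Y = 40$ ($Y = 8 \cdot 5 = 40$)
$N{\left(-4 \right)} \left(\left(Y - w\right) + 11\right) = \left(-4\right)^{2} \left(\left(40 - -72\right) + 11\right) = 16 \left(\left(40 + 72\right) + 11\right) = 16 \left(112 + 11\right) = 16 \cdot 123 = 1968$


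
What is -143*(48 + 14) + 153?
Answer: -8713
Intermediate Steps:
-143*(48 + 14) + 153 = -143*62 + 153 = -8866 + 153 = -8713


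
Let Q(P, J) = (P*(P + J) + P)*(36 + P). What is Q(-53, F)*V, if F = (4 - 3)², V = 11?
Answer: -505461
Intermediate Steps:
F = 1 (F = 1² = 1)
Q(P, J) = (36 + P)*(P + P*(J + P)) (Q(P, J) = (P*(J + P) + P)*(36 + P) = (P + P*(J + P))*(36 + P) = (36 + P)*(P + P*(J + P)))
Q(-53, F)*V = -53*(36 + (-53)² + 36*1 + 37*(-53) + 1*(-53))*11 = -53*(36 + 2809 + 36 - 1961 - 53)*11 = -53*867*11 = -45951*11 = -505461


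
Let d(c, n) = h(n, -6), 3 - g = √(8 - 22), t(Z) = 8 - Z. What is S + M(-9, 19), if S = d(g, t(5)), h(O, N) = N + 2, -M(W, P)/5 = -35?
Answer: 171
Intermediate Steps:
M(W, P) = 175 (M(W, P) = -5*(-35) = 175)
h(O, N) = 2 + N
g = 3 - I*√14 (g = 3 - √(8 - 22) = 3 - √(-14) = 3 - I*√14 ≈ 3.0 - 3.7417*I)
d(c, n) = -4 (d(c, n) = 2 - 6 = -4)
S = -4
S + M(-9, 19) = -4 + 175 = 171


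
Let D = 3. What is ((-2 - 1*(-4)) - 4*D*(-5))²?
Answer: 3844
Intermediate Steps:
((-2 - 1*(-4)) - 4*D*(-5))² = ((-2 - 1*(-4)) - 4*3*(-5))² = ((-2 + 4) - 12*(-5))² = (2 + 60)² = 62² = 3844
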